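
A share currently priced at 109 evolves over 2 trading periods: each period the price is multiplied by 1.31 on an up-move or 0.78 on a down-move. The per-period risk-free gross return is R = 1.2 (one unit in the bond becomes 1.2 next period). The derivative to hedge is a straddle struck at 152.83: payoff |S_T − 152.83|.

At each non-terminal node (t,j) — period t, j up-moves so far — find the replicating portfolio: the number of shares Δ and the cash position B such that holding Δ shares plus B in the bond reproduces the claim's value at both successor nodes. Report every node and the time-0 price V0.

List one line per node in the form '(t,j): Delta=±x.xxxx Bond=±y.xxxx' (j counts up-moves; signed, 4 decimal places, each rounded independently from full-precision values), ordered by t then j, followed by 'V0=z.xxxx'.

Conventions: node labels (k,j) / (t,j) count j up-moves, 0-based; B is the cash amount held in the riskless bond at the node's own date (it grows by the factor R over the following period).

Since d<R<u, set p* = (R−d)/(u−d) = 0.7925; price each node as the discounted p*-expectation of its children.
Expiry values: V(2,0)=86.5144, V(2,1)=41.4538, V(2,2)=34.2249
(1,0): S=85.0200. Δ = (V_up−V_dn)/(S_up−S_dn) = (41.4538−86.5144)/(111.3762−66.3156) = -1.0000. V = [p*·41.4538 + (1−p*)·86.5144]/1.2 = 42.3383. B = V − Δ·S = 127.3583.
(1,1): S=142.7900. Δ = (V_up−V_dn)/(S_up−S_dn) = (34.2249−41.4538)/(187.0549−111.3762) = -0.0955. V = [p*·34.2249 + (1−p*)·41.4538]/1.2 = 29.7710. B = V − Δ·S = 43.4105.
(0,0): S=109.0000. Δ = (V_up−V_dn)/(S_up−S_dn) = (29.7710−42.3383)/(142.7900−85.0200) = -0.2175. V = [p*·29.7710 + (1−p*)·42.3383]/1.2 = 26.9828. B = V − Δ·S = 50.6947.
Sanity check at the root: Δ(0,0)·S0 + B(0,0) reproduces V0 = 26.9828.

(0,0): Delta=-0.2175 Bond=50.6947
(1,0): Delta=-1.0000 Bond=127.3583
(1,1): Delta=-0.0955 Bond=43.4105
V0=26.9828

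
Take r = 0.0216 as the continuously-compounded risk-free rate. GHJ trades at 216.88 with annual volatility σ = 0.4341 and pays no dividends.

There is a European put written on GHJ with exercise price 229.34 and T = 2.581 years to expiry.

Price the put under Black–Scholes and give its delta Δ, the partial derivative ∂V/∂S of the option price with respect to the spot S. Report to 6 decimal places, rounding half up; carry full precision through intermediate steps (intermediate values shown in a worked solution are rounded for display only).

price = 59.155696
Δ = -0.363717

σ√T = 0.4341·√2.581 = 0.697403
d₁ = (ln(S/K) + (r+σ²/2)T) / (σ√T) = (ln(216.88/229.34) + (0.0216+0.4341²/2)·2.581) / 0.697403 = (-0.055861 + 0.298935) / 0.697403 = 0.348541
d₂ = d₁ − σ√T = 0.348541 − 0.697403 = -0.348862
e^{−rT} = 0.945776
N(−d₁) = 0.363717,  N(−d₂) = 0.636403
Put price V = K·e^{−rT}·N(−d₂) − S·N(−d₁) = 138.038619 − 78.882923 = 59.155696
Δ = −N(−d₁) = -0.363717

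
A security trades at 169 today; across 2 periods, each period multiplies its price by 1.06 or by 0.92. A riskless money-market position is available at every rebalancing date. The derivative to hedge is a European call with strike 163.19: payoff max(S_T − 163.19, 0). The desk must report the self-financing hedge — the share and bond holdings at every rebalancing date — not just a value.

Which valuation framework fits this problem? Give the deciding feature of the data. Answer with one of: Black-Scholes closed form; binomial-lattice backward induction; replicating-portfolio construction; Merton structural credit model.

framework: replicating-portfolio construction

Key observation: the task asks for the hedge itself — share and bond holdings at every node of the 2-period tree on spot 169 with factors 1.06/0.92 — which is exactly what the replicating-portfolio construction produces.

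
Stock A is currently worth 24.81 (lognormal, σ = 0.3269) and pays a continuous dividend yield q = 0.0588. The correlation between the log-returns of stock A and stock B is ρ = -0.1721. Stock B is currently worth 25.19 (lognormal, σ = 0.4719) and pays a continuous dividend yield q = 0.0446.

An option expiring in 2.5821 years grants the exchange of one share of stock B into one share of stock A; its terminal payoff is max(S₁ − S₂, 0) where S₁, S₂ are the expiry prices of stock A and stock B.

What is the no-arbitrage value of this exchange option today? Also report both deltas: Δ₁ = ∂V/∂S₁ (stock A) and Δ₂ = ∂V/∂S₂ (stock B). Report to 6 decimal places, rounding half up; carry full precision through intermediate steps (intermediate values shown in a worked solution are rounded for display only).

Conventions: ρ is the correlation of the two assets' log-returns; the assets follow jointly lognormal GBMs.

σ_eff = √(σ₁² + σ₂² − 2ρσ₁σ₂) = √(0.3269² + 0.4719² − 2·-0.1721·0.3269·0.4719) = 0.618588
d₁ = (ln(S₁/S₂) + (q₂ − q₁ + σ_eff²/2)T) / (σ_eff√T) = (ln(24.81/25.19) + (0.0446 − 0.0588 + 0.191325)·2.5821) / 0.994003 = 0.444823
d₂ = d₁ − σ_eff√T = 0.444823 − 0.994003 = -0.549181
N(d₁) = 0.671776,  N(d₂) = 0.291441
V = S₁·e^{−q₁T}·N(d₁) − S₂·e^{−q₂T}·N(d₂) = 14.319025 − 6.542810 = 7.776215
Key observation: pricing in stock B-units makes this a unit-strike call on the ratio S₁/S₂ — the risk-free rate cancels and cannot affect the value.
Δ₁ = e^{−q₁T}·N(d₁) = 0.577147;  Δ₂ = −e^{−q₂T}·N(d₂) = -0.259738

exchange price = 7.776215
Δ1 = 0.577147
Δ2 = -0.259738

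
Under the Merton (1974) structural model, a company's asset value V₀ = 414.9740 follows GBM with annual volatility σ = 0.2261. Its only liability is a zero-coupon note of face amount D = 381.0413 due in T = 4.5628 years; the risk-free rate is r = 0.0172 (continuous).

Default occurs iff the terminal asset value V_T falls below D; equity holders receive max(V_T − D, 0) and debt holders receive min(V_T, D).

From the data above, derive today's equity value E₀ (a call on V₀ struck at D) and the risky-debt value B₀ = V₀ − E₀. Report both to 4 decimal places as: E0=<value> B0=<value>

E0=108.6280 B0=306.3460

Apply the equity-as-call identities (strike 381.0413, horizon 4.5628 years):
d₁ = [ln(V₀/D) + (r + σ²/2)T] / (σ√T)
   = [ln(414.9740/381.0413) + (0.0172 + 0.5·0.2261²)·4.5628] / (0.2261·√4.5628)
   = [0.085308 + 0.195108] / 0.482966 = 0.580613
d₂ = d₁ − σ√T = 0.580613 − 0.482966 = 0.097647
N(d₁) = 0.719249,  N(d₂) = 0.538894,  e^(−rT) = 0.924520
E₀ = V₀·N(d₁) − D·e^(−rT)·N(d₂)
   = 414.9740·0.719249 − 381.0413·0.924520·0.538894 = 108.628017
B₀ = V₀ − E₀ = 414.9740 − 108.628017 = 306.345983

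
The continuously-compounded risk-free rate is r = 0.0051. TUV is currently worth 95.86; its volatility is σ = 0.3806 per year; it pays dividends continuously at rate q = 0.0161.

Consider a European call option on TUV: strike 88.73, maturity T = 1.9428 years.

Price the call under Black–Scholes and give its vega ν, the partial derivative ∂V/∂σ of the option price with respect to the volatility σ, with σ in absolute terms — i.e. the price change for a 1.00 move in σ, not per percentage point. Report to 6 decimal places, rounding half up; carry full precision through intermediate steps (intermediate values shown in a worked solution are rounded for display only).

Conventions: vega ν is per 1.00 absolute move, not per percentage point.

σ√T = 0.3806·√1.9428 = 0.530497
d₁ = (ln(S/K) + (r−q+σ²/2)T) / (σ√T) = (ln(95.86/88.73) + (0.0051−0.0161+0.3806²/2)·1.9428) / 0.530497 = (0.077291 + 0.119343) / 0.530497 = 0.370659
d₂ = d₁ − σ√T = 0.370659 − 0.530497 = -0.159838
e^{−rT} = 0.990141
e^{−qT} = 0.969205
N(d₁) = 0.644554,  N(d₂) = 0.436504
Call price V = S·e^{−qT}·N(d₁) − K·e^{−rT}·N(d₂) = 59.884240 − 38.349170 = 21.535070
φ(d₁) = (1/√(2π))·e^{−d₁²/2} = 0.372457
ν = S·e^{−qT}·φ(d₁)·√T = 48.232944

price = 21.535070
ν = 48.232944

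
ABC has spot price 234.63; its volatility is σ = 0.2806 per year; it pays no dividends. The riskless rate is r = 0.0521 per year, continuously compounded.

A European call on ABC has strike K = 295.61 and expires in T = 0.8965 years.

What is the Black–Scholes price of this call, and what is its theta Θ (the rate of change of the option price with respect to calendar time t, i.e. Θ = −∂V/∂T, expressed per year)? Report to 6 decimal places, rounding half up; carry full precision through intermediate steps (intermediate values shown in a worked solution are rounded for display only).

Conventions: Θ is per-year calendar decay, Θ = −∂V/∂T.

σ√T = 0.2806·√0.8965 = 0.265682
d₁ = (ln(S/K) + (r+σ²/2)T) / (σ√T) = (ln(234.63/295.61) + (0.0521+0.2806²/2)·0.8965) / 0.265682 = (-0.231031 + 0.082001) / 0.265682 = -0.560933
d₂ = d₁ − σ√T = -0.560933 − 0.265682 = -0.826615
e^{−rT} = 0.954366
N(d₁) = 0.287422,  N(d₂) = 0.204228
Call price V = S·N(d₁) − K·e^{−rT}·N(d₂) = 67.437745 − 57.616736 = 9.821009
φ(d₁) = (1/√(2π))·e^{−d₁²/2} = 0.340868
Θ = −S·φ(d₁)·σ/(2√T) − r·K·e^{−rT}·N(d₂) = −11.850910 − 3.001832 = -14.852742

price = 9.821009
Θ = -14.852742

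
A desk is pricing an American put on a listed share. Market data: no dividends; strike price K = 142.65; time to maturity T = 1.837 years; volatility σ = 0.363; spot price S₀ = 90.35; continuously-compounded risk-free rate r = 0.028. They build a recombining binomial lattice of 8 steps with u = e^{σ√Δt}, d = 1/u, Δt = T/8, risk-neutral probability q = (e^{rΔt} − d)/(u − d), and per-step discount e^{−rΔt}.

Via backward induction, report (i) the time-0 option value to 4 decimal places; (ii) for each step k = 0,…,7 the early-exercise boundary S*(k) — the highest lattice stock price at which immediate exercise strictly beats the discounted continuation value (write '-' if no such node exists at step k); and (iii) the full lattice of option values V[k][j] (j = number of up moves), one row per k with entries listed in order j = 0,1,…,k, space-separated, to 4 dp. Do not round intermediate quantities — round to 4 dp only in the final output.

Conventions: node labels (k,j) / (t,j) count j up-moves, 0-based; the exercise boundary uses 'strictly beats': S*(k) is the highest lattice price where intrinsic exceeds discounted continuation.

price = 54.4019
boundary = - 75.9249 63.8028 75.9249 63.8028 75.9249 90.3500 107.5158
tree:
54.4019
66.7251 41.5240
78.8472 53.5193 28.8336
89.0338 66.7251 39.6541 17.2690
97.5941 78.8472 52.5670 25.9243 7.9398
104.7876 89.0338 66.7251 37.6367 13.3345 2.0867
110.8327 97.5941 78.8472 52.3000 21.9456 4.0008 0.0000
115.9126 104.7876 89.0338 66.7251 35.1342 7.6707 0.0000 0.0000
120.1814 110.8327 97.5941 78.8472 52.3000 14.7071 0.0000 0.0000 0.0000

Δt=0.22962, u=1.18999, d=0.84034, q=0.47507, disc=e^(-rΔt)=0.99359
k=8 terminal: V=max(K-S,0) → 120.1814 110.8327 97.5941 78.8472 52.3000 14.7071 0.0000 0.0000 0.0000
k=7: j=0 S=26.7374 intr=115.9126 cont=114.9984 V=115.9126[EX]; j=1 S=37.8624 intr=104.7876 cont=103.8734 V=104.7876[EX]; j=2 S=53.6162 intr=89.0338 cont=88.1196 V=89.0338[EX]; j=3 S=75.9249 intr=66.7251 cont=65.8109 V=66.7251[EX]; j=4 S=107.5158 intr=35.1342 cont=34.2200 V=35.1342[EX]; j=5 S=152.2511 intr=0.0000 cont=7.6707 V=7.6707[hold]; j=6 S=215.5999 intr=0.0000 cont=0.0000 V=0.0000[hold]; j=7 S=305.3070 intr=0.0000 cont=0.0000 V=0.0000[hold]  S*(7)=107.5158
k=6: j=0 S=31.8173 intr=110.8327 cont=109.9185 V=110.8327[EX]; j=1 S=45.0559 intr=97.5941 cont=96.6799 V=97.5941[EX]; j=2 S=63.8028 intr=78.8472 cont=77.9329 V=78.8472[EX]; j=3 S=90.3500 intr=52.3000 cont=51.3858 V=52.3000[EX]; j=4 S=127.9429 intr=14.7071 cont=21.9456 V=21.9456[hold]; j=5 S=181.1776 intr=0.0000 cont=4.0008 V=4.0008[hold]; j=6 S=256.5622 intr=0.0000 cont=0.0000 V=0.0000[hold]  S*(6)=90.3500
k=5: j=0 S=37.8624 intr=104.7876 cont=103.8734 V=104.7876[EX]; j=1 S=53.6162 intr=89.0338 cont=88.1196 V=89.0338[EX]; j=2 S=75.9249 intr=66.7251 cont=65.8109 V=66.7251[EX]; j=3 S=107.5158 intr=35.1342 cont=37.6367 V=37.6367[hold]; j=4 S=152.2511 intr=0.0000 cont=13.3345 V=13.3345[hold]; j=5 S=215.5999 intr=0.0000 cont=2.0867 V=2.0867[hold]  S*(5)=75.9249
k=4: j=0 S=45.0559 intr=97.5941 cont=96.6799 V=97.5941[EX]; j=1 S=63.8028 intr=78.8472 cont=77.9329 V=78.8472[EX]; j=2 S=90.3500 intr=52.3000 cont=52.5670 V=52.5670[hold]; j=3 S=127.9429 intr=14.7071 cont=25.9243 V=25.9243[hold]; j=4 S=181.1776 intr=0.0000 cont=7.9398 V=7.9398[hold]  S*(4)=63.8028
k=3: j=0 S=53.6162 intr=89.0338 cont=88.1196 V=89.0338[EX]; j=1 S=75.9249 intr=66.7251 cont=65.9369 V=66.7251[EX]; j=2 S=107.5158 intr=35.1342 cont=39.6541 V=39.6541[hold]; j=3 S=152.2511 intr=0.0000 cont=17.2690 V=17.2690[hold]  S*(3)=75.9249
k=2: j=0 S=63.8028 intr=78.8472 cont=77.9329 V=78.8472[EX]; j=1 S=90.3500 intr=52.3000 cont=53.5193 V=53.5193[hold]; j=2 S=127.9429 intr=14.7071 cont=28.8336 V=28.8336[hold]  S*(2)=63.8028
k=1: j=0 S=75.9249 intr=66.7251 cont=66.3864 V=66.7251[EX]; j=1 S=107.5158 intr=35.1342 cont=41.5240 V=41.5240[hold]  S*(1)=75.9249
k=0: j=0 S=90.3500 intr=52.3000 cont=54.4019 V=54.4019[hold]  S*(0)=-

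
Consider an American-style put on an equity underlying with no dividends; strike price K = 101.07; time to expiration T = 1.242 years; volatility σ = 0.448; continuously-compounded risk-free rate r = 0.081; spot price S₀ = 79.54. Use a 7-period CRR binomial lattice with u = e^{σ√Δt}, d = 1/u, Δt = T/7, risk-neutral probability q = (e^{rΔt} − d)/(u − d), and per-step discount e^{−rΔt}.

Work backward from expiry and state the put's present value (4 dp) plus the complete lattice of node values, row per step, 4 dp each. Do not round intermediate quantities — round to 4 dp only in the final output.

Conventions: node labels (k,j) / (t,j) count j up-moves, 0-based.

Δt=0.17743  u=1.20769  d=0.82803  q=0.49109  discount=0.98573
step 7 (expiry): payoffs max(K−S,0) = 79.8423 70.1092 55.9134 35.2086 5.0105 0.0000 0.0000 0.0000
k=6: (k=6,j=0): S=25.6364, K−S=75.4336, hold=73.9914 ⇒ V=75.4336 exercise | (k=6,j=1): S=37.3910, K−S=63.6790, hold=62.2369 ⇒ V=63.6790 exercise | (k=6,j=2): S=54.5351, K−S=46.5349, hold=45.0927 ⇒ V=46.5349 exercise | (k=6,j=3): S=79.5400, K−S=21.5300, hold=20.0878 ⇒ V=21.5300 exercise | (k=6,j=4): S=116.0099, K−S=0.0000, hold=2.5135 ⇒ V=2.5135 continue | (k=6,j=5): S=169.2016, K−S=0.0000, hold=0.0000 ⇒ V=0.0000 continue | (k=6,j=6): S=246.7823, K−S=0.0000, hold=0.0000 ⇒ V=0.0000 continue
k=5: (k=5,j=0): S=30.9608, K−S=70.1092, hold=68.6671 ⇒ V=70.1092 exercise | (k=5,j=1): S=45.1566, K−S=55.9134, hold=54.4712 ⇒ V=55.9134 exercise | (k=5,j=2): S=65.8614, K−S=35.2086, hold=33.7665 ⇒ V=35.2086 exercise | (k=5,j=3): S=96.0595, K−S=5.0105, hold=12.0172 ⇒ V=12.0172 continue | (k=5,j=4): S=140.1038, K−S=0.0000, hold=1.2609 ⇒ V=1.2609 continue | (k=5,j=5): S=204.3428, K−S=0.0000, hold=0.0000 ⇒ V=0.0000 continue
k=4: (k=4,j=0): S=37.3910, K−S=63.6790, hold=62.2369 ⇒ V=63.6790 exercise | (k=4,j=1): S=54.5351, K−S=46.5349, hold=45.0927 ⇒ V=46.5349 exercise | (k=4,j=2): S=79.5400, K−S=21.5300, hold=23.4797 ⇒ V=23.4797 continue | (k=4,j=3): S=116.0099, K−S=0.0000, hold=6.6388 ⇒ V=6.6388 continue | (k=4,j=4): S=169.2016, K−S=0.0000, hold=0.6325 ⇒ V=0.6325 continue
k=3: (k=3,j=0): S=45.1566, K−S=55.9134, hold=54.4712 ⇒ V=55.9134 exercise | (k=3,j=1): S=65.8614, K−S=35.2086, hold=34.7103 ⇒ V=35.2086 exercise | (k=3,j=2): S=96.0595, K−S=5.0105, hold=14.9923 ⇒ V=14.9923 continue | (k=3,j=3): S=140.1038, K−S=0.0000, hold=3.6365 ⇒ V=3.6365 continue
k=2: (k=2,j=0): S=54.5351, K−S=46.5349, hold=45.0927 ⇒ V=46.5349 exercise | (k=2,j=1): S=79.5400, K−S=21.5300, hold=24.9198 ⇒ V=24.9198 continue | (k=2,j=2): S=116.0099, K−S=0.0000, hold=9.2812 ⇒ V=9.2812 continue
k=1: (k=1,j=0): S=65.8614, K−S=35.2086, hold=35.4074 ⇒ V=35.4074 continue | (k=1,j=1): S=96.0595, K−S=5.0105, hold=16.9939 ⇒ V=16.9939 continue
k=0: (k=0,j=0): S=79.5400, K−S=21.5300, hold=25.9885 ⇒ V=25.9885 continue

price = 25.9885
tree:
25.9885
35.4074 16.9939
46.5349 24.9198 9.2812
55.9134 35.2086 14.9923 3.6365
63.6790 46.5349 23.4797 6.6388 0.6325
70.1092 55.9134 35.2086 12.0172 1.2609 0.0000
75.4336 63.6790 46.5349 21.5300 2.5135 0.0000 0.0000
79.8423 70.1092 55.9134 35.2086 5.0105 0.0000 0.0000 0.0000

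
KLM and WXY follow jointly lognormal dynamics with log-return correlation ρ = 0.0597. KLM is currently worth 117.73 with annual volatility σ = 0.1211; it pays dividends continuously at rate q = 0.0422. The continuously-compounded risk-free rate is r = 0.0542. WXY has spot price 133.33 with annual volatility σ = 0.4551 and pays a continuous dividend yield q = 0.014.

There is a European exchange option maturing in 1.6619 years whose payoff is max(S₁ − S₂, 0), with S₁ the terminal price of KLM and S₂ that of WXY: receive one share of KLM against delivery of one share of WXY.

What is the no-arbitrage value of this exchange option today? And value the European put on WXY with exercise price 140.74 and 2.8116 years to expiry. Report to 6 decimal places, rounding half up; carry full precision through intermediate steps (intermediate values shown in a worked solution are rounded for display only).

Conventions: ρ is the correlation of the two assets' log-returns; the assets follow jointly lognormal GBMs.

exchange price = 19.069476
price(WXY put K=140.74) = 33.443420

σ_eff = √(σ₁² + σ₂² − 2ρσ₁σ₂) = √(0.1211² + 0.4551² − 2·0.0597·0.1211·0.4551) = 0.463897
d₁ = (ln(S₁/S₂) + (q₂ − q₁ + σ_eff²/2)T) / (σ_eff√T) = (ln(117.73/133.33) + (0.014 − 0.0422 + 0.107600)·1.6619) / 0.598032 = 0.012578
d₂ = d₁ − σ_eff√T = 0.012578 − 0.598032 = -0.585454
N(d₁) = 0.505018,  N(d₂) = 0.279121
V = S₁·e^{−q₁T}·N(d₁) − S₂·e^{−q₂T}·N(d₂) = 55.428844 − 36.359368 = 19.069476
[vanilla: WXY put K=140.74]
σ√T = 0.4551·√2.8116 = 0.763104
d₁ = (ln(S/K) + (r−q+σ²/2)T) / (σ√T) = (ln(133.33/140.74) + (0.0542−0.014+0.4551²/2)·2.8116) / 0.763104 = (-0.054087 + 0.404190) / 0.763104 = 0.458788
d₂ = d₁ − σ√T = 0.458788 − 0.763104 = -0.304316
e^{−rT} = 0.858654
e^{−qT} = 0.961402
N(−d₁) = 0.323193,  N(−d₂) = 0.619556
price = K·e^{−rT}·N(−d₂) − S·e^{−qT}·N(−d₁) = 74.871529 − 41.428109 = 33.443420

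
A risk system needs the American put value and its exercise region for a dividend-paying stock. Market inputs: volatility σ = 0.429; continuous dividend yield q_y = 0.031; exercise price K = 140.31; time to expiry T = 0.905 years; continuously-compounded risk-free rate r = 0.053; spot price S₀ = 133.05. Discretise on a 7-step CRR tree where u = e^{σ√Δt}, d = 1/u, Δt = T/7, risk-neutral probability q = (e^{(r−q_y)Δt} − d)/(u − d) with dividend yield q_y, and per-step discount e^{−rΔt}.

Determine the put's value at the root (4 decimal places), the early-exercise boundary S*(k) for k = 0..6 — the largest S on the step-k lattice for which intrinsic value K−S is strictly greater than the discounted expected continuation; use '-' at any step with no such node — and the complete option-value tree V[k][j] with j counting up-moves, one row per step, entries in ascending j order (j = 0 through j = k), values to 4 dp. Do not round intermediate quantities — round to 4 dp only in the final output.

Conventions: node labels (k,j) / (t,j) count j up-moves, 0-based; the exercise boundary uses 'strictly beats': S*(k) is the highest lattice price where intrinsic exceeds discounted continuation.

price = 24.5615
boundary = - - - 83.7610 71.7878 83.7610 97.7311
tree:
24.5615
33.5760 14.7838
44.4006 21.8948 7.0038
56.5490 31.3889 11.5389 2.0067
68.5222 43.2094 18.5557 3.8173 0.0000
78.7839 56.5490 28.8408 7.2618 0.0000 0.0000
87.5787 68.5222 42.5789 13.8141 0.0000 0.0000 0.0000
95.1163 78.7839 56.5490 26.2788 0.0000 0.0000 0.0000 0.0000

Δt=0.12929  u=1.16679  d=0.85706  q=0.47071  discount=0.99317
step 7 (expiry): payoffs max(K−S,0) = 95.1163 78.7839 56.5490 26.2788 0.0000 0.0000 0.0000 0.0000
step 6: (k=6,j=0): S=52.7313, K−S=87.5787, hold=86.8315 ⇒ V=87.5787 exercise | (k=6,j=1): S=71.7878, K−S=68.5222, hold=67.8512 ⇒ V=68.5222 exercise | (k=6,j=2): S=97.7311, K−S=42.5789, hold=42.0117 ⇒ V=42.5789 exercise | (k=6,j=3): S=133.0500, K−S=7.2600, hold=13.8141 ⇒ V=13.8141 continue | (k=6,j=4): S=181.1328, K−S=0.0000, hold=0.0000 ⇒ V=0.0000 continue | (k=6,j=5): S=246.5921, K−S=0.0000, hold=0.0000 ⇒ V=0.0000 continue | (k=6,j=6): S=335.7077, K−S=0.0000, hold=0.0000 ⇒ V=0.0000 continue  boundary S*=97.7311
step 5: (k=5,j=0): S=61.5261, K−S=78.7839, hold=78.0718 ⇒ V=78.7839 exercise | (k=5,j=1): S=83.7610, K−S=56.5490, hold=55.9259 ⇒ V=56.5490 exercise | (k=5,j=2): S=114.0312, K−S=26.2788, hold=28.8408 ⇒ V=28.8408 continue | (k=5,j=3): S=155.2408, K−S=0.0000, hold=7.2618 ⇒ V=7.2618 continue | (k=5,j=4): S=211.3431, K−S=0.0000, hold=0.0000 ⇒ V=0.0000 continue | (k=5,j=5): S=287.7201, K−S=0.0000, hold=0.0000 ⇒ V=0.0000 continue  boundary S*=83.7610
step 4: (k=4,j=0): S=71.7878, K−S=68.5222, hold=67.8512 ⇒ V=68.5222 exercise | (k=4,j=1): S=97.7311, K−S=42.5789, hold=43.2094 ⇒ V=43.2094 continue | (k=4,j=2): S=133.0500, K−S=7.2600, hold=18.5557 ⇒ V=18.5557 continue | (k=4,j=3): S=181.1328, K−S=0.0000, hold=3.8173 ⇒ V=3.8173 continue | (k=4,j=4): S=246.5921, K−S=0.0000, hold=0.0000 ⇒ V=0.0000 continue  boundary S*=71.7878
step 3: (k=3,j=0): S=83.7610, K−S=56.5490, hold=56.2207 ⇒ V=56.5490 exercise | (k=3,j=1): S=114.0312, K−S=26.2788, hold=31.3889 ⇒ V=31.3889 continue | (k=3,j=2): S=155.2408, K−S=0.0000, hold=11.5389 ⇒ V=11.5389 continue | (k=3,j=3): S=211.3431, K−S=0.0000, hold=2.0067 ⇒ V=2.0067 continue  boundary S*=83.7610
step 2: (k=2,j=0): S=97.7311, K−S=42.5789, hold=44.4006 ⇒ V=44.4006 continue | (k=2,j=1): S=133.0500, K−S=7.2600, hold=21.8948 ⇒ V=21.8948 continue | (k=2,j=2): S=181.1328, K−S=0.0000, hold=7.0038 ⇒ V=7.0038 continue  boundary S*=-
step 1: (k=1,j=0): S=114.0312, K−S=26.2788, hold=33.5760 ⇒ V=33.5760 continue | (k=1,j=1): S=155.2408, K−S=0.0000, hold=14.7838 ⇒ V=14.7838 continue  boundary S*=-
step 0: (k=0,j=0): S=133.0500, K−S=7.2600, hold=24.5615 ⇒ V=24.5615 continue  boundary S*=-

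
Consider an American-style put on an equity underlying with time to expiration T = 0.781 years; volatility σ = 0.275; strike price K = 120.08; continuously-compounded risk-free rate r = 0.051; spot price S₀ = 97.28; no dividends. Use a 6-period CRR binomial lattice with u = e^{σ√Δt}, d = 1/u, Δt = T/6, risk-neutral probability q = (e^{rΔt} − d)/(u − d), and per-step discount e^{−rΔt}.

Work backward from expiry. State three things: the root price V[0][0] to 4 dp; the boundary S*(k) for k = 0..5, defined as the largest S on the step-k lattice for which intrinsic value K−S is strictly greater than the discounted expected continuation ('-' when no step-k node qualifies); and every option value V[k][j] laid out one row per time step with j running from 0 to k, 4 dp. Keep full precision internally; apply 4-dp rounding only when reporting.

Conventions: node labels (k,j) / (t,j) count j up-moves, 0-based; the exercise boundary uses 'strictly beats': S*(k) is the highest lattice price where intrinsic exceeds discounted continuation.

params: Δt=0.13017 u=1.10431 d=0.90555 q=0.50873 e^(-rΔt)=0.99338
t_6 payoffs: 66.4399 54.6665 40.3089 22.8000 1.4481 0.0000 0.0000
t_5: node(5,0) S=59.2350 payoff=60.8450 vs cont=60.0505 → 60.8450 [stop]  node(5,1) S=72.2365 payoff=47.8435 vs cont=47.0490 → 47.8435 [stop]  node(5,2) S=88.0916 payoff=31.9884 vs cont=31.1939 → 31.9884 [stop]  node(5,3) S=107.4268 payoff=12.6532 vs cont=11.8587 → 12.6532 [stop]  node(5,4) S=131.0059 payoff=0.0000 vs cont=0.7067 → 0.7067 [wait]  node(5,5) S=159.7603 payoff=0.0000 vs cont=0.0000 → 0.0000 [wait]  ⇒ S*(5)=107.4268
t_4: node(4,0) S=65.4135 payoff=54.6665 vs cont=53.8720 → 54.6665 [stop]  node(4,1) S=79.7711 payoff=40.3089 vs cont=39.5144 → 40.3089 [stop]  node(4,2) S=97.2800 payoff=22.8000 vs cont=22.0055 → 22.8000 [stop]  node(4,3) S=118.6319 payoff=1.4481 vs cont=6.5322 → 6.5322 [wait]  node(4,4) S=144.6704 payoff=0.0000 vs cont=0.3449 → 0.3449 [wait]  ⇒ S*(4)=97.2800
t_3: node(3,0) S=72.2365 payoff=47.8435 vs cont=47.0490 → 47.8435 [stop]  node(3,1) S=88.0916 payoff=31.9884 vs cont=31.1939 → 31.9884 [stop]  node(3,2) S=107.4268 payoff=12.6532 vs cont=14.4280 → 14.4280 [wait]  node(3,3) S=131.0059 payoff=0.0000 vs cont=3.3621 → 3.3621 [wait]  ⇒ S*(3)=88.0916
t_2: node(2,0) S=79.7711 payoff=40.3089 vs cont=39.5144 → 40.3089 [stop]  node(2,1) S=97.2800 payoff=22.8000 vs cont=22.9024 → 22.9024 [wait]  node(2,2) S=118.6319 payoff=1.4481 vs cont=8.7403 → 8.7403 [wait]  ⇒ S*(2)=79.7711
t_1: node(1,0) S=88.0916 payoff=31.9884 vs cont=31.2456 → 31.9884 [stop]  node(1,1) S=107.4268 payoff=12.6532 vs cont=15.5939 → 15.5939 [wait]  ⇒ S*(1)=88.0916
t_0: node(0,0) S=97.2800 payoff=22.8000 vs cont=23.4916 → 23.4916 [wait]  ⇒ S*(0)=-

price = 23.4916
boundary = - 88.0916 79.7711 88.0916 97.2800 107.4268
tree:
23.4916
31.9884 15.5939
40.3089 22.9024 8.7403
47.8435 31.9884 14.4280 3.3621
54.6665 40.3089 22.8000 6.5322 0.3449
60.8450 47.8435 31.9884 12.6532 0.7067 0.0000
66.4399 54.6665 40.3089 22.8000 1.4481 0.0000 0.0000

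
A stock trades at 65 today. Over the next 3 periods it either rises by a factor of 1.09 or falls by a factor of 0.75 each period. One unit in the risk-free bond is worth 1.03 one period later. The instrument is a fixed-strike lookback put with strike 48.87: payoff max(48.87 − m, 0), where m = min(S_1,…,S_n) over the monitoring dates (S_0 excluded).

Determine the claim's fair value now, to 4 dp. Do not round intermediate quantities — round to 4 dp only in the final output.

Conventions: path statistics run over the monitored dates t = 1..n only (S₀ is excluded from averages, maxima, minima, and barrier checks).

price = 0.8331

With p* = (R−d)/(u−d) = 0.8235, sum probability × payoff across the paths and divide by R^3.
Enumerate all 2^3 = 8 price paths (U = up ×1.09, D = down ×0.75); each path with k up-moves has probability p*^k·(1−p*)^(3−k).
DDD: m=27.4219, payoff=21.4481, prob=0.005496
UDD: m=39.8531, payoff=9.0169, prob=0.025646
DUD: m=39.8531, payoff=9.0169, prob=0.025646
UUD: m=57.9199, payoff=0.0000, prob=0.119682
DDU: m=36.5625, payoff=12.3075, prob=0.025646
UDU: m=53.1375, payoff=0.0000, prob=0.119682
DUU: m=48.7500, payoff=0.1200, prob=0.119682
UUU: m=70.8500, payoff=0.0000, prob=0.558518
Price = Σ prob·payoff / R^3 = 0.910372 / 1.092727 = 0.8331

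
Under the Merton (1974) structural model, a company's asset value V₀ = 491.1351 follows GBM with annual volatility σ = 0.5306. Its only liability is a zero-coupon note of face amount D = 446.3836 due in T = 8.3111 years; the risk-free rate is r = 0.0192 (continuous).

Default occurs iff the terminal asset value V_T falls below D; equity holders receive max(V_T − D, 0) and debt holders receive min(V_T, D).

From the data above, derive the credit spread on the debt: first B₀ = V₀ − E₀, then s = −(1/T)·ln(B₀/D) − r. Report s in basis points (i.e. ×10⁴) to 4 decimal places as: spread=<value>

Equity is a call on the firm's assets struck at D = 446.3836:
d₁ = [ln(V₀/D) + (r + σ²/2)T] / (σ√T)
   = [ln(491.1351/446.3836) + (0.0192 + 0.5·0.5306²)·8.3111] / (0.5306·√8.3111)
   = [0.095541 + 1.329512] / 1.529666 = 0.931610
d₂ = d₁ − σ√T = 0.931610 − 1.529666 = -0.598055
N(d₁) = 0.824231,  N(d₂) = 0.274901,  e^(−rT) = 0.852508
E₀ = V₀·N(d₁) − D·e^(−rT)·N(d₂)
   = 491.1351·0.824231 − 446.3836·0.852508·0.274901 = 300.196270
B₀ = V₀ − E₀ = 491.1351 − 300.196270 = 190.938830
spread = −(1/T)·ln(B₀/D) − r = −(1/8.3111)·ln(190.938830/446.3836) − 0.0192 = 0.08297968
in basis points: 0.08297968 × 10⁴ = 829.7968 bp

spread=829.7968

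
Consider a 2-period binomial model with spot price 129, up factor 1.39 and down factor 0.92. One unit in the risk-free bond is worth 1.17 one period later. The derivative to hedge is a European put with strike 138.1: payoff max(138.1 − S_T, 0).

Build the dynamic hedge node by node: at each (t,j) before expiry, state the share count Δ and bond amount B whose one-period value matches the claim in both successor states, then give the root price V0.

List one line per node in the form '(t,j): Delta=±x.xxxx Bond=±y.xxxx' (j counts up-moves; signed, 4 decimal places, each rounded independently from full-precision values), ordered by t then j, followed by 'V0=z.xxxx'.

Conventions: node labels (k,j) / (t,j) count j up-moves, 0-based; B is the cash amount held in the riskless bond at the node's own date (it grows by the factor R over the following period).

Risk-neutral probability p* = (R−d)/(u−d) = (1.17−0.92)/(1.39−0.92) = 0.5319.
Terminal payoffs: V(2,0)=28.9144, V(2,1)=0.0000, V(2,2)=0.0000
(1,0): S=118.6800. Δ = (V_up−V_dn)/(S_up−S_dn) = (0.0000−28.9144)/(164.9652−109.1856) = -0.5184. V = [p*·0.0000 + (1−p*)·28.9144]/1.17 = 11.5679. B = V − Δ·S = 73.0879.
(1,1): S=179.3100. Δ = (V_up−V_dn)/(S_up−S_dn) = (0.0000−0.0000)/(249.2409−164.9652) = 0.0000. V = [p*·0.0000 + (1−p*)·0.0000]/1.17 = 0.0000. B = V − Δ·S = 0.0000.
(0,0): S=129.0000. Δ = (V_up−V_dn)/(S_up−S_dn) = (0.0000−11.5679)/(179.3100−118.6800) = -0.1908. V = [p*·0.0000 + (1−p*)·11.5679]/1.17 = 4.6280. B = V − Δ·S = 29.2405.
Verification: the root portfolio costs Δ(0,0)·S0 + B(0,0) = 4.6280, matching V0.

(0,0): Delta=-0.1908 Bond=29.2405
(1,0): Delta=-0.5184 Bond=73.0879
(1,1): Delta=0.0000 Bond=0.0000
V0=4.6280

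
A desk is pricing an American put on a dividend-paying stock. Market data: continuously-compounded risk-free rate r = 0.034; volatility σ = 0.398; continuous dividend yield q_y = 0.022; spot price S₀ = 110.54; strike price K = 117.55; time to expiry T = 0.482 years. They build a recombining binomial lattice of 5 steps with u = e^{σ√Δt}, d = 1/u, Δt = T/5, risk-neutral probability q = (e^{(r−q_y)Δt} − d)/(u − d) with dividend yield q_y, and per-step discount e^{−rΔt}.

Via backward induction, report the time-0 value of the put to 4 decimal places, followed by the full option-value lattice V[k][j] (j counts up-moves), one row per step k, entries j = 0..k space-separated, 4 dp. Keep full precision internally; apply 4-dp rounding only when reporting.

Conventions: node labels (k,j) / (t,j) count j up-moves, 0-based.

price = 16.1645
tree:
16.1645
23.1113 8.5620
31.6891 13.7456 2.8649
41.2510 21.2900 5.4625 0.0000
50.1202 31.2152 10.4155 0.0000 0.0000
57.9584 41.2510 19.8594 0.0000 0.0000 0.0000

Δt=0.09640  u=1.13153  d=0.88376  q=0.47382  discount=0.99673
step 5 (expiry): payoffs max(K−S,0) = 57.9584 41.2510 19.8594 0.0000 0.0000 0.0000
k=4: (k=4,j=0): S=67.4298, K−S=50.1202, hold=49.8784 ⇒ V=50.1202 exercise | (k=4,j=1): S=86.3348, K−S=31.2152, hold=31.0135 ⇒ V=31.2152 exercise | (k=4,j=2): S=110.5400, K−S=7.0100, hold=10.4155 ⇒ V=10.4155 continue | (k=4,j=3): S=141.5315, K−S=0.0000, hold=0.0000 ⇒ V=0.0000 continue | (k=4,j=4): S=181.2119, K−S=0.0000, hold=0.0000 ⇒ V=0.0000 continue
k=3: (k=3,j=0): S=76.2990, K−S=41.2510, hold=41.0280 ⇒ V=41.2510 exercise | (k=3,j=1): S=97.6906, K−S=19.8594, hold=21.2900 ⇒ V=21.2900 continue | (k=3,j=2): S=125.0795, K−S=0.0000, hold=5.4625 ⇒ V=5.4625 continue | (k=3,j=3): S=160.1474, K−S=0.0000, hold=0.0000 ⇒ V=0.0000 continue
k=2: (k=2,j=0): S=86.3348, K−S=31.2152, hold=31.6891 ⇒ V=31.6891 continue | (k=2,j=1): S=110.5400, K−S=7.0100, hold=13.7456 ⇒ V=13.7456 continue | (k=2,j=2): S=141.5315, K−S=0.0000, hold=2.8649 ⇒ V=2.8649 continue
k=1: (k=1,j=0): S=97.6906, K−S=19.8594, hold=23.1113 ⇒ V=23.1113 continue | (k=1,j=1): S=125.0795, K−S=0.0000, hold=8.5620 ⇒ V=8.5620 continue
k=0: (k=0,j=0): S=110.5400, K−S=7.0100, hold=16.1645 ⇒ V=16.1645 continue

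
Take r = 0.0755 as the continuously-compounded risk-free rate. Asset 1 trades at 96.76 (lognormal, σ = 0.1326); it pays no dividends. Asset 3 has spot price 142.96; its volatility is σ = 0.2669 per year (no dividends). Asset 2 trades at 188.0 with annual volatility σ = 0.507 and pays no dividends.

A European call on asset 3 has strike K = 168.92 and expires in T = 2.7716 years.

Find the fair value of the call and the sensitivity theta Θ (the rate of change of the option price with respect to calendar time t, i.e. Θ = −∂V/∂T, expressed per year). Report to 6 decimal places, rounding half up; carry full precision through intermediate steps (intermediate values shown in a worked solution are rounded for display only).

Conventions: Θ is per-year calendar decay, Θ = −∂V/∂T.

price = 27.690435
Θ = -8.997839

σ√T = 0.2669·√2.7716 = 0.444338
d₁ = (ln(S/K) + (r+σ²/2)T) / (σ√T) = (ln(142.96/168.92) + (0.0755+0.2669²/2)·2.7716) / 0.444338 = (-0.166860 + 0.307974) / 0.444338 = 0.317582
d₂ = d₁ − σ√T = 0.317582 − 0.444338 = -0.126757
e^{−rT} = 0.811188
N(d₁) = 0.624599,  N(d₂) = 0.449566
Call price V = S·N(d₁) − K·e^{−rT}·N(d₂) = 89.292655 − 61.602220 = 27.690435
φ(d₁) = (1/√(2π))·e^{−d₁²/2} = 0.379323
Θ = −S·φ(d₁)·σ/(2√T) − r·K·e^{−rT}·N(d₂) = −4.346872 − 4.650968 = -8.997839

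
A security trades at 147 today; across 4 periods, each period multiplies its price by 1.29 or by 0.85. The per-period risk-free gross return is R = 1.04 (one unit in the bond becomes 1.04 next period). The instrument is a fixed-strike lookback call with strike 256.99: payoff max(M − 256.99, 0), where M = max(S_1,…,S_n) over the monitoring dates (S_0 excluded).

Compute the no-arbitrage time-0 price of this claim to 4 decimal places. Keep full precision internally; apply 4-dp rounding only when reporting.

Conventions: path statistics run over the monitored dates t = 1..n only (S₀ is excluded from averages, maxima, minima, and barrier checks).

Risk-neutral up-probability p* = (R−d)/(u−d) = (1.04−0.85)/(1.29−0.85) = 0.4318; the claim prices as the p*-weighted sum of path payoffs discounted by R^4.
Enumerate all 2^4 = 16 price paths (U = up ×1.29, D = down ×0.85); each path with k up-moves has probability p*^k·(1−p*)^(4−k).
DDDD: M=124.9500, payoff=0.0000, prob=0.104220
UDDD: M=189.6300, payoff=0.0000, prob=0.079207
DUDD: M=161.1855, payoff=0.0000, prob=0.079207
UUDD: M=244.6227, payoff=0.0000, prob=0.060197
DDUD: M=137.0077, payoff=0.0000, prob=0.079207
UDUD: M=207.9293, payoff=0.0000, prob=0.060197
DUUD: M=207.9293, payoff=0.0000, prob=0.060197
UUUD: M=315.5633, payoff=58.5733, prob=0.045750
DDDU: M=124.9500, payoff=0.0000, prob=0.079207
UDDU: M=189.6300, payoff=0.0000, prob=0.060197
DUDU: M=176.7399, payoff=0.0000, prob=0.060197
UUDU: M=268.2288, payoff=11.2388, prob=0.045750
DDUU: M=176.7399, payoff=0.0000, prob=0.060197
UDUU: M=268.2288, payoff=11.2388, prob=0.045750
DUUU: M=268.2288, payoff=11.2388, prob=0.045750
UUUU: M=407.0766, payoff=150.0866, prob=0.034770
Price = Σ prob·payoff / R^4 = 9.440742 / 1.169859 = 8.0700

price = 8.0700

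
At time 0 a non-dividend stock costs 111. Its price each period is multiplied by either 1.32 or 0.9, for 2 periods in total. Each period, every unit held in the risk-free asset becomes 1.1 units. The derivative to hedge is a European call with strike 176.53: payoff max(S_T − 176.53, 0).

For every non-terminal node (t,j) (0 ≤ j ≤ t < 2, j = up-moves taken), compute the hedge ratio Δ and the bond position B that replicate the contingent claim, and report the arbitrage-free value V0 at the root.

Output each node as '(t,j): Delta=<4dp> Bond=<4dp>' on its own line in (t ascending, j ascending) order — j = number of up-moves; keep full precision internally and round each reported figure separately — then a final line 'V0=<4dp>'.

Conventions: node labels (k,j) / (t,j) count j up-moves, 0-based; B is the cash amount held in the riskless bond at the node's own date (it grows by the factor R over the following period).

(0,0): Delta=0.1567 Bond=-14.2321
(1,0): Delta=0.0000 Bond=0.0000
(1,1): Delta=0.2742 Bond=-32.8761
V0=3.1627

No-arbitrage ⇒ martingale measure with p* = (R−d)/(u−d) = 0.4762.
Terminal payoffs: V(2,0)=0.0000, V(2,1)=0.0000, V(2,2)=16.8764
  t=1,j=0: stock 99.9000 → up 131.8680 (V=0.0000), down 89.9100 (V=0.0000). Price 0.0000; hedge Δ=0.0000, bond B=0.0000.
  t=1,j=1: stock 146.5200 → up 193.4064 (V=16.8764), down 131.8680 (V=0.0000). Price 7.3058; hedge Δ=0.2742, bond B=-32.8761.
  t=0,j=0: stock 111.0000 → up 146.5200 (V=7.3058), down 99.9000 (V=0.0000). Price 3.1627; hedge Δ=0.1567, bond B=-14.2321.
Verification: the root portfolio costs Δ(0,0)·S0 + B(0,0) = 3.1627, matching V0.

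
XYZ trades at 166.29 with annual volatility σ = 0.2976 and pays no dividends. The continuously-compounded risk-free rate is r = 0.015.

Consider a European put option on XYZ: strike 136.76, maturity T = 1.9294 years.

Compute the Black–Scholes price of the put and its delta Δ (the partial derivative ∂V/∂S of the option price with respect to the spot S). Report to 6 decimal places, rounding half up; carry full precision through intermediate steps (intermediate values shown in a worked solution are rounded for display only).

price = 11.232699
Δ = -0.226733

σ√T = 0.2976·√1.9294 = 0.413375
d₁ = (ln(S/K) + (r+σ²/2)T) / (σ√T) = (ln(166.29/136.76) + (0.015+0.2976²/2)·1.9294) / 0.413375 = (0.195506 + 0.114380) / 0.413375 = 0.749649
d₂ = d₁ − σ√T = 0.749649 − 0.413375 = 0.336274
e^{−rT} = 0.971474
N(−d₁) = 0.226733,  N(−d₂) = 0.368332
Put price V = K·e^{−rT}·N(−d₂) − S·N(−d₁) = 48.936138 − 37.703439 = 11.232699
Δ = −N(−d₁) = -0.226733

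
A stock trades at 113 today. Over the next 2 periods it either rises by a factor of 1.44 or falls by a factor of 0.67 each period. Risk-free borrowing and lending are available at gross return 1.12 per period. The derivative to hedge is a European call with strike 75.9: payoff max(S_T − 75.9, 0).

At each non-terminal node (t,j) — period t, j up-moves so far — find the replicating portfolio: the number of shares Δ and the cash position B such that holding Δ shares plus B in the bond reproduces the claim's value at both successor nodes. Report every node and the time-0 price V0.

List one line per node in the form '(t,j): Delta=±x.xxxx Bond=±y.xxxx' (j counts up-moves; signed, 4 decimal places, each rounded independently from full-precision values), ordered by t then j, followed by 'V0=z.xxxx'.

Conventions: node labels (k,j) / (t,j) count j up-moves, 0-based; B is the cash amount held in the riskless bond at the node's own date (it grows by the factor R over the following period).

Risk-neutral probability p* = (R−d)/(u−d) = (1.12−0.67)/(1.44−0.67) = 0.5844.
Expiry values: V(2,0)=0.0000, V(2,1)=33.1224, V(2,2)=158.4168
Node (1,0) S=75.7100: V=(p*·33.1224+(1−p*)·0.0000)/1.12=17.2833; Δ=(33.1224−0.0000)/(109.0224−50.7257)=0.5682; B=V−Δ·S=-25.7328
Node (1,1) S=162.7200: V=(p*·158.4168+(1−p*)·33.1224)/1.12=94.9521; Δ=(158.4168−33.1224)/(234.3168−109.0224)=1.0000; B=V−Δ·S=-67.7679
Node (0,0) S=113.0000: V=(p*·94.9521+(1−p*)·17.2833)/1.12=55.9591; Δ=(94.9521−17.2833)/(162.7200−75.7100)=0.8926; B=V−Δ·S=-44.9096
Verification: the root portfolio costs Δ(0,0)·S0 + B(0,0) = 55.9591, matching V0.

(0,0): Delta=0.8926 Bond=-44.9096
(1,0): Delta=0.5682 Bond=-25.7328
(1,1): Delta=1.0000 Bond=-67.7679
V0=55.9591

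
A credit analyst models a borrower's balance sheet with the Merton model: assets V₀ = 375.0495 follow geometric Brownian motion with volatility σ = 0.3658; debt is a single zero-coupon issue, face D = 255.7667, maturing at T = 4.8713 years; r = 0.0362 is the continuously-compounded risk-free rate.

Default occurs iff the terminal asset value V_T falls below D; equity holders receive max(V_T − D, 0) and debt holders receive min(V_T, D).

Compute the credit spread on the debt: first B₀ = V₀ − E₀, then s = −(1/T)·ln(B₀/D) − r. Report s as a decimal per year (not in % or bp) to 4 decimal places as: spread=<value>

spread=0.0328

Equity is a call on the firm's assets struck at D = 255.7667:
d₁ = [ln(V₀/D) + (r + σ²/2)T] / (σ√T)
   = [ln(375.0495/255.7667) + (0.0362 + 0.5·0.3658²)·4.8713] / (0.3658·√4.8713)
   = [0.382792 + 0.502255] / 0.807358 = 1.096226
d₂ = d₁ − σ√T = 1.096226 − 0.807358 = 0.288868
N(d₁) = 0.863510,  N(d₂) = 0.613659,  e^(−rT) = 0.838332
E₀ = V₀·N(d₁) − D·e^(−rT)·N(d₂)
   = 375.0495·0.863510 − 255.7667·0.838332·0.613659 = 192.279881
B₀ = V₀ − E₀ = 375.0495 − 192.279881 = 182.769619
spread = −(1/T)·ln(B₀/D) − r = −(1/4.8713)·ln(182.769619/255.7667) − 0.0362 = 0.03278349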